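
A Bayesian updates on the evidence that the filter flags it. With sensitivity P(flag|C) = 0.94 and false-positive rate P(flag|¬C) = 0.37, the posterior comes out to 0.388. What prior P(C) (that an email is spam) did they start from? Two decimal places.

In odds form, posterior odds = prior odds × likelihood ratio, so prior odds = posterior odds ÷ LR.
Posterior odds = 0.388/(1−0.388) = 0.6340. LR = 0.94/0.37 = 2.5405.
Prior odds = 0.6340/2.5405 = 0.2496, so P(C) = 0.2496/(1+0.2496) ≈ 0.20.

P(C) = 0.20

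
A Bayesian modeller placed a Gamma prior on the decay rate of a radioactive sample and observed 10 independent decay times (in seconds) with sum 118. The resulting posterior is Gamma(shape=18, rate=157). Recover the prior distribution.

Gamma(shape=8, rate=39)

Gamma–exponential conjugacy: posterior shape = α + n, posterior rate = β + Σtᵢ.
So α = 18 − 10 = 8 and β = 157 − 118 = 39.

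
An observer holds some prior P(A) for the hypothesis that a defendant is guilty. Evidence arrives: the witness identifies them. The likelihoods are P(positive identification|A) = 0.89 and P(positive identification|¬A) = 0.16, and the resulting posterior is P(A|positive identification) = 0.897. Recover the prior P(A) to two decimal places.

P(A) = 0.61

Bayes' rule in odds form gives O(A|E) = O(A)·[P(E|A)/P(E|¬A)], hence O(A) = O(A|E)/LR.
Posterior odds = 0.897/(1−0.897) = 8.7087. LR = 0.89/0.16 = 5.5625.
Prior odds = 8.7087/5.5625 = 1.5656, so P(A) = 1.5656/(1+1.5656) ≈ 0.61.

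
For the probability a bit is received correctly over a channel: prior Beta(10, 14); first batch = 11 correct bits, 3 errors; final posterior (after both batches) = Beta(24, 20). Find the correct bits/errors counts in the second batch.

Because Beta–binomial updating is additive in the counts, the combined data contributed (α_post−α_prior, β_post−β_prior) successes and failures.
Total across both batches: 24−10=14 correct bits, 20−14=6 errors.
Subtract the first batch: 14−11=3 correct bits and 6−3=3 errors.

3 correct bits and 3 errors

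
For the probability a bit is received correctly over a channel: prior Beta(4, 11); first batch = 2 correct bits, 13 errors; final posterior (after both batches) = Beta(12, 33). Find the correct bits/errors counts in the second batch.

6 correct bits and 9 errors

Sequential conjugate updates are equivalent to a single update on the pooled data, so total successes = posterior α − prior α and total failures = posterior β − prior β.
Total across both batches: 12−4=8 correct bits, 33−11=22 errors.
Subtract the first batch: 8−2=6 correct bits and 22−13=9 errors.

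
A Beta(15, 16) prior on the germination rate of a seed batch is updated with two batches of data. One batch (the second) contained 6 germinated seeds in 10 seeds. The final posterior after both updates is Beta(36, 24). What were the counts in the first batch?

15 germinated seeds and 4 non-germinating seeds

Because Beta–binomial updating is additive in the counts, the combined data contributed (α_post−α_prior, β_post−β_prior) successes and failures.
Total across both batches: 36−15=21 germinated seeds, 24−16=8 non-germinating seeds.
Subtract the second batch: 21−6=15 germinated seeds and 8−4=4 non-germinating seeds.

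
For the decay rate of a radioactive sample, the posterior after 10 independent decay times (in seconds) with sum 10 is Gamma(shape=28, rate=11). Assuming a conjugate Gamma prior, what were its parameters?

Gamma(shape=18, rate=1)

Gamma–exponential conjugacy: posterior shape = α + n, posterior rate = β + Σtᵢ.
So α = 28 − 10 = 18 and β = 11 − 10 = 1.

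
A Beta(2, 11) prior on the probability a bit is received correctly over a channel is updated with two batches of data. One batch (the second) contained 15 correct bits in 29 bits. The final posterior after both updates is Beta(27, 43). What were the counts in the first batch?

Because Beta–binomial updating is additive in the counts, the combined data contributed (α_post−α_prior, β_post−β_prior) successes and failures.
Total across both batches: 27−2=25 correct bits, 43−11=32 errors.
Subtract the second batch: 25−15=10 correct bits and 32−14=18 errors.

10 correct bits and 18 errors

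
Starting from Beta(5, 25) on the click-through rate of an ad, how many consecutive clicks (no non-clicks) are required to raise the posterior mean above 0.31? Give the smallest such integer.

After k clicks and 0 non-clicks the posterior is Beta(5+k, 25), with mean (5+k)/(5+25+k).
Set (5+k)/(30+k) > 0.31 and solve: k > (0.31·30 − 5)/(1 − 0.31) = 6.232.
The smallest integer exceeding 6.232 is 7.

k = 7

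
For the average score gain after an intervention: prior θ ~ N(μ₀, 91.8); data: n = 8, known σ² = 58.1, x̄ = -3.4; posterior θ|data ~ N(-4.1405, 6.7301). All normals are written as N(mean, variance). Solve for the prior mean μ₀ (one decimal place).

With known observation variance, the Normal–Normal posterior has precision τ_n = τ₀ + n/σ² and mean μ_n = (τ₀μ₀ + (n/σ²)x̄)/τ_n.
Here τ₀ = 1/91.8 = 0.010893 and τ_data = 8/58.1 = 0.137694, so τ_n = 0.148587.
Rearranging for μ₀: μ₀ = (μ_n·τ_n − τ_data·x̄)/τ₀ = (-4.1405·0.148587 − 0.137694·-3.4) / 0.010893 = -0.147065/0.010893 ≈ -13.5.

μ₀ = -13.5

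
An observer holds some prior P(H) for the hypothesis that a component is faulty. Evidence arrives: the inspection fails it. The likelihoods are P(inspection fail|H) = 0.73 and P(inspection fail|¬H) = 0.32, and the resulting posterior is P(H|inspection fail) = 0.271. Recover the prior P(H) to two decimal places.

Bayes' rule in odds form gives O(H|E) = O(H)·[P(E|H)/P(E|¬H)], hence O(H) = O(H|E)/LR.
Posterior odds = 0.271/(1−0.271) = 0.3717. LR = 0.73/0.32 = 2.2812.
Prior odds = 0.3717/2.2812 = 0.1629, so P(H) = 0.1629/(1+0.1629) ≈ 0.14.

P(H) = 0.14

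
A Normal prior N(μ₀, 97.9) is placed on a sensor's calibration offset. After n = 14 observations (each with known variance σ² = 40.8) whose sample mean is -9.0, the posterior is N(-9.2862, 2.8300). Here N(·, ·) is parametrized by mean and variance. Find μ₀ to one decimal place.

μ₀ = -18.9

The posterior mean is a precision-weighted average: μ_n = (τ₀μ₀ + τ_data·x̄)/(τ₀+τ_data), with τ₀=1/σ₀² and τ_data=n/σ².
Here τ₀ = 1/97.9 = 0.010215 and τ_data = 14/40.8 = 0.343137, so τ_n = 0.353352.
Rearranging for μ₀: μ₀ = (μ_n·τ_n − τ_data·x̄)/τ₀ = (-9.2862·0.353352 − 0.343137·-9.0) / 0.010215 = -0.193064/0.010215 ≈ -18.9.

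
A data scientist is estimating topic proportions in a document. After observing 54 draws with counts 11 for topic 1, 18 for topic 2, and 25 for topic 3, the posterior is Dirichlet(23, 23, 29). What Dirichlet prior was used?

For a Dirichlet(α) prior with multinomial counts c, the posterior is Dirichlet(α + c) componentwise.
Subtract each count from the matching posterior parameter: 23−11=12, 23−18=5, 29−25=4.

Dirichlet(12, 5, 4)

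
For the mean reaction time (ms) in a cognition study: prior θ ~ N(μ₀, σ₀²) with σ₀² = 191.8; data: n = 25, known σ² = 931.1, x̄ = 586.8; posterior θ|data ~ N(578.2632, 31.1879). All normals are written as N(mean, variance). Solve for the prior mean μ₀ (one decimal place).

The posterior mean is a precision-weighted average: μ_n = (τ₀μ₀ + τ_data·x̄)/(τ₀+τ_data), with τ₀=1/σ₀² and τ_data=n/σ².
Here τ₀ = 1/191.8 = 0.005214 and τ_data = 25/931.1 = 0.026850, so τ_n = 0.032064.
Rearranging for μ₀: μ₀ = (μ_n·τ_n − τ_data·x̄)/τ₀ = (578.2632·0.032064 − 0.026850·586.8) / 0.005214 = 2.785851/0.005214 ≈ 534.3.

μ₀ = 534.3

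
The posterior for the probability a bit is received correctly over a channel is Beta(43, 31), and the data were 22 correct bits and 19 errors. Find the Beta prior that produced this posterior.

Under Beta–binomial conjugacy the posterior parameters are (α+s, β+f).
So α = 43 − 22 = 21 and β = 31 − 19 = 12.

Beta(21, 12)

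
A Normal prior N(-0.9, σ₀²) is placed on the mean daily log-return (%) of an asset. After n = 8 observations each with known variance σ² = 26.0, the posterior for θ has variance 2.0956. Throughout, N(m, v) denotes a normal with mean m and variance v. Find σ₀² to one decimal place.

For the Normal–Normal model with known σ², precisions add: τ_n = τ₀ + n/σ².
So 1/σ₀² = 1/2.0956 − 8/26.0 = 0.477190 − 0.307692 = 0.169498.
Hence σ₀² = 1/0.169498 ≈ 5.9.

σ₀² = 5.9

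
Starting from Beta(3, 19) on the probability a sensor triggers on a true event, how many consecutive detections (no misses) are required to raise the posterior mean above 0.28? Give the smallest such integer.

After k detections and 0 misses the posterior is Beta(3+k, 19), with mean (3+k)/(3+19+k).
Set (3+k)/(22+k) > 0.28 and solve: k > (0.28·22 − 3)/(1 − 0.28) = 4.389.
The smallest integer exceeding 4.389 is 5, and checking k=5: (8)/(27) = 0.2963 > 0.28.

k = 5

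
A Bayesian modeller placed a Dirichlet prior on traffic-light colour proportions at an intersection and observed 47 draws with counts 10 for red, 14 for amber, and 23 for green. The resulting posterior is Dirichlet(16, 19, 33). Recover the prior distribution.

Dirichlet(6, 5, 10)

For a Dirichlet(α) prior with multinomial counts c, the posterior is Dirichlet(α + c) componentwise.
Subtract each count from the matching posterior parameter: 16−10=6, 19−14=5, 33−23=10.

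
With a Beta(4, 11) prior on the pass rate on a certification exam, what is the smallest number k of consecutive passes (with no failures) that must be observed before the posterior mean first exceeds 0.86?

After k passes and 0 failures the posterior is Beta(4+k, 11), with mean (4+k)/(4+11+k).
Set (4+k)/(15+k) > 0.86 and solve: k > (0.86·15 − 4)/(1 − 0.86) = 63.571.
The smallest integer exceeding 63.571 is 64, and checking k=64: (68)/(79) = 0.8608 > 0.86.

k = 64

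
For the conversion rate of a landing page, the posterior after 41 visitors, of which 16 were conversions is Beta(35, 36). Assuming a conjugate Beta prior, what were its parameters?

Beta(19, 11)

A Beta(a, b) prior with s successes and f failures in binomial data gives a Beta(a+s, b+f) posterior.
Subtract the data counts: 35−16=19, 36−25=11.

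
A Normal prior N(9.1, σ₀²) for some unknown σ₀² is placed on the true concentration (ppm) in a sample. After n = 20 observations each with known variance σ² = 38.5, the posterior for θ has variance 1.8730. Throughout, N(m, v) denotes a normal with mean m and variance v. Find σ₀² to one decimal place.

For the Normal–Normal model with known σ², precisions add: τ_n = τ₀ + n/σ².
So 1/σ₀² = 1/1.8730 − 20/38.5 = 0.533903 − 0.519481 = 0.014422.
Hence σ₀² = 1/0.014422 ≈ 69.3.

σ₀² = 69.3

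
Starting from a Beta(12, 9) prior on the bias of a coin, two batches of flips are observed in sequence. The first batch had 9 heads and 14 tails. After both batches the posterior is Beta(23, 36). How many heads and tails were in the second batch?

2 heads and 13 tails

Because Beta–binomial updating is additive in the counts, the combined data contributed (α_post−α_prior, β_post−β_prior) successes and failures.
Total across both batches: 23−12=11 heads, 36−9=27 tails.
Subtract the first batch: 11−9=2 heads and 27−14=13 tails.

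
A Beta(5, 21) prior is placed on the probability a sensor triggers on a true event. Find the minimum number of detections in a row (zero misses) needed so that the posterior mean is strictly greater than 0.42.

k = 11

After k detections and 0 misses the posterior is Beta(5+k, 21), with mean (5+k)/(5+21+k).
Set (5+k)/(26+k) > 0.42 and solve: k > (0.42·26 − 5)/(1 − 0.42) = 10.207.
The smallest integer exceeding 10.207 is 11, and checking k=11: (16)/(37) = 0.4324 > 0.42.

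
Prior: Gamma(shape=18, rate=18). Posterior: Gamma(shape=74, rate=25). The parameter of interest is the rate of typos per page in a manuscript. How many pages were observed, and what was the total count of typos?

A Gamma(α, β) prior (rate parametrization) on a Poisson rate with n observations summing to S gives posterior Gamma(α+S, β+n).
Matching: Σxᵢ = 74 − 18 = 56 and n = 25 − 18 = 7.

n = 7 pages with total 56 typos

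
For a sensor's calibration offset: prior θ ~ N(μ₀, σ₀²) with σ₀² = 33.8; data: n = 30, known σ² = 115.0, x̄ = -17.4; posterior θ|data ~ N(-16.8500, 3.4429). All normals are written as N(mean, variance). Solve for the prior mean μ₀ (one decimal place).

The posterior mean is a precision-weighted average: μ_n = (τ₀μ₀ + τ_data·x̄)/(τ₀+τ_data), with τ₀=1/σ₀² and τ_data=n/σ².
Here τ₀ = 1/33.8 = 0.029586 and τ_data = 30/115.0 = 0.260870, so τ_n = 0.290456.
Rearranging for μ₀: μ₀ = (μ_n·τ_n − τ_data·x̄)/τ₀ = (-16.8500·0.290456 − 0.260870·-17.4) / 0.029586 = -0.355046/0.029586 ≈ -12.0.

μ₀ = -12.0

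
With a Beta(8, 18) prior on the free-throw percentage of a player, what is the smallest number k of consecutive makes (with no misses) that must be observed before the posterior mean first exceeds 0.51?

k = 11

After k makes and 0 misses the posterior is Beta(8+k, 18), with mean (8+k)/(8+18+k).
Set (8+k)/(26+k) > 0.51 and solve: k > (0.51·26 − 8)/(1 − 0.51) = 10.735.
The smallest integer exceeding 10.735 is 11, and checking k=11: (19)/(37) = 0.5135 > 0.51.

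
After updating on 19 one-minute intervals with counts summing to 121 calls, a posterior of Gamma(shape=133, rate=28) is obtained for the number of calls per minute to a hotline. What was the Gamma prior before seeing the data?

Gamma(shape=12, rate=9)

A Gamma(α, β) prior (rate parametrization) on a Poisson rate with n observations summing to S gives posterior Gamma(α+S, β+n).
So α = 133 − 121 = 12 and β = 28 − 19 = 9.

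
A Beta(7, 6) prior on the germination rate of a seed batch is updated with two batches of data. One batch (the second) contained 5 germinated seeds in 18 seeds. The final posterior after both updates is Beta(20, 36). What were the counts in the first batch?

Because Beta–binomial updating is additive in the counts, the combined data contributed (α_post−α_prior, β_post−β_prior) successes and failures.
Total across both batches: 20−7=13 germinated seeds, 36−6=30 non-germinating seeds.
Subtract the second batch: 13−5=8 germinated seeds and 30−13=17 non-germinating seeds.

8 germinated seeds and 17 non-germinating seeds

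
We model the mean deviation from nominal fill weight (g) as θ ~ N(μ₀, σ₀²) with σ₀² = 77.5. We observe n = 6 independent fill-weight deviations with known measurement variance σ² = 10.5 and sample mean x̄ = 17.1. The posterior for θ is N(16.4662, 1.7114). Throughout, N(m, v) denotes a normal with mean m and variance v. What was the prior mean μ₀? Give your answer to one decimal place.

μ₀ = -11.6

With known observation variance, the Normal–Normal posterior has precision τ_n = τ₀ + n/σ² and mean μ_n = (τ₀μ₀ + (n/σ²)x̄)/τ_n.
Here τ₀ = 1/77.5 = 0.012903 and τ_data = 6/10.5 = 0.571429, so τ_n = 0.584332.
Rearranging for μ₀: μ₀ = (μ_n·τ_n − τ_data·x̄)/τ₀ = (16.4662·0.584332 − 0.571429·17.1) / 0.012903 = -0.149708/0.012903 ≈ -11.6.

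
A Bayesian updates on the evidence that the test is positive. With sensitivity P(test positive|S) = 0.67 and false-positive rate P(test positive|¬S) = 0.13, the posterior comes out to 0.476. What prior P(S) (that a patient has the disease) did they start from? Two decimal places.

P(S) = 0.15

Bayes' rule in odds form gives O(S|E) = O(S)·[P(E|S)/P(E|¬S)], hence O(S) = O(S|E)/LR.
Posterior odds = 0.476/(1−0.476) = 0.9084. LR = 0.67/0.13 = 5.1538.
Prior odds = 0.9084/5.1538 = 0.1763, so P(S) = 0.1763/(1+0.1763) ≈ 0.15.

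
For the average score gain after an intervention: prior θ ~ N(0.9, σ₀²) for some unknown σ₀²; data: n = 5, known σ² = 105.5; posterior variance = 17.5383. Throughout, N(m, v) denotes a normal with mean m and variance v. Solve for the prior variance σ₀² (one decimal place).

σ₀² = 103.9

Posterior precision equals prior precision plus data precision: 1/σ_n² = 1/σ₀² + n/σ².
So 1/σ₀² = 1/17.5383 − 5/105.5 = 0.057018 − 0.047393 = 0.009625.
Hence σ₀² = 1/0.009625 ≈ 103.9.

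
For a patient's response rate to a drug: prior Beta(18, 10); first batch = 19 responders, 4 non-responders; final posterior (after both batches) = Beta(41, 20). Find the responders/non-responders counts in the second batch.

Because Beta–binomial updating is additive in the counts, the combined data contributed (α_post−α_prior, β_post−β_prior) successes and failures.
Total across both batches: 41−18=23 responders, 20−10=10 non-responders.
Subtract the first batch: 23−19=4 responders and 10−4=6 non-responders.

4 responders and 6 non-responders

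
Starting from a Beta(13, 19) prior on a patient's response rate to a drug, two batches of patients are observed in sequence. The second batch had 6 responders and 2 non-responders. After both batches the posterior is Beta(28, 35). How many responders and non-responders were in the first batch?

9 responders and 14 non-responders

Sequential conjugate updates are equivalent to a single update on the pooled data, so total successes = posterior α − prior α and total failures = posterior β − prior β.
Total across both batches: 28−13=15 responders, 35−19=16 non-responders.
Subtract the second batch: 15−6=9 responders and 16−2=14 non-responders.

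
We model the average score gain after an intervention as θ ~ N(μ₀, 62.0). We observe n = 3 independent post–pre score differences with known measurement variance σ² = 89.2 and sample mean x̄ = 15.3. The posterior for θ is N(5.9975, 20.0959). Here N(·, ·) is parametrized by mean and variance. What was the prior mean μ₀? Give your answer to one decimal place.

The posterior mean is a precision-weighted average: μ_n = (τ₀μ₀ + τ_data·x̄)/(τ₀+τ_data), with τ₀=1/σ₀² and τ_data=n/σ².
Here τ₀ = 1/62.0 = 0.016129 and τ_data = 3/89.2 = 0.033632, so τ_n = 0.049761.
Rearranging for μ₀: μ₀ = (μ_n·τ_n − τ_data·x̄)/τ₀ = (5.9975·0.049761 − 0.033632·15.3) / 0.016129 = -0.216128/0.016129 ≈ -13.4.

μ₀ = -13.4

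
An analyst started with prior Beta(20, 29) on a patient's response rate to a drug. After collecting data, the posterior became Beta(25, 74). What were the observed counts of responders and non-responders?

A Beta(a, b) prior with s successes and f failures in binomial data gives a Beta(a+s, b+f) posterior.
Match parameters: s=25−20=5, f=74−29=45.

5 responders and 45 non-responders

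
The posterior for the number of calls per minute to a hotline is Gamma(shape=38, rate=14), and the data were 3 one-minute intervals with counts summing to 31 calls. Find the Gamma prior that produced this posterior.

A Gamma(α, β) prior (rate parametrization) on a Poisson rate with n observations summing to S gives posterior Gamma(α+S, β+n).
So α = 38 − 31 = 7 and β = 14 − 3 = 11.

Gamma(shape=7, rate=11)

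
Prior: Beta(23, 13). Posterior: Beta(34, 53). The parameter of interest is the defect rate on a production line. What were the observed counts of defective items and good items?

A Beta(a, b) prior with s successes and f failures in binomial data gives a Beta(a+s, b+f) posterior.
So s = 34 − 23 = 11 and f = 53 − 13 = 40.

11 defective items and 40 good items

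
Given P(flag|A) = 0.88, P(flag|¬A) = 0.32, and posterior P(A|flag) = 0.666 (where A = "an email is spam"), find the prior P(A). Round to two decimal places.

In odds form, posterior odds = prior odds × likelihood ratio, so prior odds = posterior odds ÷ LR.
Posterior odds = 0.666/(1−0.666) = 1.9940. LR = 0.88/0.32 = 2.7500.
Prior odds = 1.9940/2.7500 = 0.7251, so P(A) = 0.7251/(1+0.7251) ≈ 0.42.

P(A) = 0.42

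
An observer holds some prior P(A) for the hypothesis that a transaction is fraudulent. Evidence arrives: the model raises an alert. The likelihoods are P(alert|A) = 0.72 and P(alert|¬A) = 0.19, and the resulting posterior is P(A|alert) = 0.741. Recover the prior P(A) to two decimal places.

Bayes' rule in odds form gives O(A|E) = O(A)·[P(E|A)/P(E|¬A)], hence O(A) = O(A|E)/LR.
Posterior odds = 0.741/(1−0.741) = 2.8610. LR = 0.72/0.19 = 3.7895.
Prior odds = 2.8610/3.7895 = 0.7550, so P(A) = 0.7550/(1+0.7550) ≈ 0.43.

P(A) = 0.43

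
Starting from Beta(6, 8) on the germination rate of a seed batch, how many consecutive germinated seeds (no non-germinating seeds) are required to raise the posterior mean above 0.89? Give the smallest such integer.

k = 59

After k germinated seeds and 0 non-germinating seeds the posterior is Beta(6+k, 8), with mean (6+k)/(6+8+k).
Set (6+k)/(14+k) > 0.89 and solve: k > (0.89·14 − 6)/(1 − 0.89) = 58.727.
The smallest integer exceeding 58.727 is 59, and checking k=59: (65)/(73) = 0.8904 > 0.89.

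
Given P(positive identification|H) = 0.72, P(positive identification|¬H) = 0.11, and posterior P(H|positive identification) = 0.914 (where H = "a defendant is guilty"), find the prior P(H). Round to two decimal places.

P(H) = 0.62

In odds form, posterior odds = prior odds × likelihood ratio, so prior odds = posterior odds ÷ LR.
Posterior odds = 0.914/(1−0.914) = 10.6279. LR = 0.72/0.11 = 6.5455.
Prior odds = 10.6279/6.5455 = 1.6237, so P(H) = 1.6237/(1+1.6237) ≈ 0.62.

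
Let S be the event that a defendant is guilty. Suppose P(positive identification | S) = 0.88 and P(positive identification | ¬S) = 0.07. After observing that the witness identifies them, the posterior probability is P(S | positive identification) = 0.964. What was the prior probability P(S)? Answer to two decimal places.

P(S) = 0.68

In odds form, posterior odds = prior odds × likelihood ratio, so prior odds = posterior odds ÷ LR.
Posterior odds = 0.964/(1−0.964) = 26.7778. LR = 0.88/0.07 = 12.5714.
Prior odds = 26.7778/12.5714 = 2.1301, so P(S) = 2.1301/(1+2.1301) ≈ 0.68.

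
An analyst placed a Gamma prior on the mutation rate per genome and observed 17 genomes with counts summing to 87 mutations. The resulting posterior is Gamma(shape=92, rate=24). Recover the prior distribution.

A Gamma(α, β) prior (rate parametrization) on a Poisson rate with n observations summing to S gives posterior Gamma(α+S, β+n).
So α = 92 − 87 = 5 and β = 24 − 17 = 7.

Gamma(shape=5, rate=7)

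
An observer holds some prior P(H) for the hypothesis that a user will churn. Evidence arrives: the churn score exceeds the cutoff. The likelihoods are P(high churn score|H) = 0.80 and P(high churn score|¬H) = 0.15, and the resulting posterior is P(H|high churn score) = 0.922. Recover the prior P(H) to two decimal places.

P(H) = 0.69

In odds form, posterior odds = prior odds × likelihood ratio, so prior odds = posterior odds ÷ LR.
Posterior odds = 0.922/(1−0.922) = 11.8205. LR = 0.80/0.15 = 5.3333.
Prior odds = 11.8205/5.3333 = 2.2164, so P(H) = 2.2164/(1+2.2164) ≈ 0.69.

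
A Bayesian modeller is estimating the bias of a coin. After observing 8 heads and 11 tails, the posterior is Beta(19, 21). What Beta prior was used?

Beta(11, 10)

Beta is conjugate to the binomial likelihood: posterior = Beta(a+s, b+f).
Subtract the data counts: 19−8=11, 21−11=10.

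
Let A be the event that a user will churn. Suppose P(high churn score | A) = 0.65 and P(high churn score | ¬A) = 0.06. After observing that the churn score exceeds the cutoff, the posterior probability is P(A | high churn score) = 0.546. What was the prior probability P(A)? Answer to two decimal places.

Bayes' rule in odds form gives O(A|E) = O(A)·[P(E|A)/P(E|¬A)], hence O(A) = O(A|E)/LR.
Posterior odds = 0.546/(1−0.546) = 1.2026. LR = 0.65/0.06 = 10.8333.
Prior odds = 1.2026/10.8333 = 0.1110, so P(A) = 0.1110/(1+0.1110) ≈ 0.10.

P(A) = 0.10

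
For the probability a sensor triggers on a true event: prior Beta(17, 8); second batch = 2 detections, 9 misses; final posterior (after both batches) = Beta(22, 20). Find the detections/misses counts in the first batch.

Sequential conjugate updates are equivalent to a single update on the pooled data, so total successes = posterior α − prior α and total failures = posterior β − prior β.
Total across both batches: 22−17=5 detections, 20−8=12 misses.
Subtract the second batch: 5−2=3 detections and 12−9=3 misses.

3 detections and 3 misses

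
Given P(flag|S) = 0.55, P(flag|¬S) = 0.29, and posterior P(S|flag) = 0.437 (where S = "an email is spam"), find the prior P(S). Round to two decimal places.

In odds form, posterior odds = prior odds × likelihood ratio, so prior odds = posterior odds ÷ LR.
Posterior odds = 0.437/(1−0.437) = 0.7762. LR = 0.55/0.29 = 1.8966.
Prior odds = 0.7762/1.8966 = 0.4093, so P(S) = 0.4093/(1+0.4093) ≈ 0.29.

P(S) = 0.29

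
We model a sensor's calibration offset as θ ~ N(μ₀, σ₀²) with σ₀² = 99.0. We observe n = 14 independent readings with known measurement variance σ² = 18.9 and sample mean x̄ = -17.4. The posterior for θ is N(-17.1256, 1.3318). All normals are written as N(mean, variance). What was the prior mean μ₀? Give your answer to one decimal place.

μ₀ = 3.0

The posterior mean is a precision-weighted average: μ_n = (τ₀μ₀ + τ_data·x̄)/(τ₀+τ_data), with τ₀=1/σ₀² and τ_data=n/σ².
Here τ₀ = 1/99.0 = 0.010101 and τ_data = 14/18.9 = 0.740741, so τ_n = 0.750842.
Rearranging for μ₀: μ₀ = (μ_n·τ_n − τ_data·x̄)/τ₀ = (-17.1256·0.750842 − 0.740741·-17.4) / 0.010101 = 0.030274/0.010101 ≈ 3.0.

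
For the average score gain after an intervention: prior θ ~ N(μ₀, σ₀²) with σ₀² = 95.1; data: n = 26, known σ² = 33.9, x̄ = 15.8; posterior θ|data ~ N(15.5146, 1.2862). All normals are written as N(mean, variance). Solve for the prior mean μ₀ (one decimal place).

With known observation variance, the Normal–Normal posterior has precision τ_n = τ₀ + n/σ² and mean μ_n = (τ₀μ₀ + (n/σ²)x̄)/τ_n.
Here τ₀ = 1/95.1 = 0.010515 and τ_data = 26/33.9 = 0.766962, so τ_n = 0.777477.
Rearranging for μ₀: μ₀ = (μ_n·τ_n − τ_data·x̄)/τ₀ = (15.5146·0.777477 − 0.766962·15.8) / 0.010515 = -0.055755/0.010515 ≈ -5.3.

μ₀ = -5.3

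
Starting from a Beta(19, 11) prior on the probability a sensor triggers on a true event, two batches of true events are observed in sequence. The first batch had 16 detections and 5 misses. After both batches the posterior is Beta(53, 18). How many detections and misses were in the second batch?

18 detections and 2 misses

Because Beta–binomial updating is additive in the counts, the combined data contributed (α_post−α_prior, β_post−β_prior) successes and failures.
Total across both batches: 53−19=34 detections, 18−11=7 misses.
Subtract the first batch: 34−16=18 detections and 7−5=2 misses.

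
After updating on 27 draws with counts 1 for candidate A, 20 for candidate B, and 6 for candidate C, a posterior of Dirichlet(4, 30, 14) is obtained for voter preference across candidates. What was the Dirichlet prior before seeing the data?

For a Dirichlet(α) prior with multinomial counts c, the posterior is Dirichlet(α + c) componentwise.
Subtract each count from the matching posterior parameter: 4−1=3, 30−20=10, 14−6=8.

Dirichlet(3, 10, 8)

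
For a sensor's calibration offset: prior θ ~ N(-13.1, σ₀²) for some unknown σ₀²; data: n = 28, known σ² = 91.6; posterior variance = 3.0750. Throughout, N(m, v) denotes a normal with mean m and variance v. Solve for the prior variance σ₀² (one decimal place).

Posterior precision equals prior precision plus data precision: 1/σ_n² = 1/σ₀² + n/σ².
So 1/σ₀² = 1/3.0750 − 28/91.6 = 0.325203 − 0.305677 = 0.019526.
Hence σ₀² = 1/0.019526 ≈ 51.2.

σ₀² = 51.2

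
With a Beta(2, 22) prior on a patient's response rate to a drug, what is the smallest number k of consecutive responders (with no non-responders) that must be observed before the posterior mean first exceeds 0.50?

k = 21

After k responders and 0 non-responders the posterior is Beta(2+k, 22), with mean (2+k)/(2+22+k).
Set (2+k)/(24+k) > 0.50 and solve: k > (0.50·24 − 2)/(1 − 0.50) = 20.000.
The smallest integer exceeding 20.000 is 21, and checking k=21: (23)/(45) = 0.5111 > 0.50.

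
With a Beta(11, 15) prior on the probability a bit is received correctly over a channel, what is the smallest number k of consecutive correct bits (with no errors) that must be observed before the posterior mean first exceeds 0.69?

After k correct bits and 0 errors the posterior is Beta(11+k, 15), with mean (11+k)/(11+15+k).
Set (11+k)/(26+k) > 0.69 and solve: k > (0.69·26 − 11)/(1 − 0.69) = 22.387.
The smallest integer exceeding 22.387 is 23.

k = 23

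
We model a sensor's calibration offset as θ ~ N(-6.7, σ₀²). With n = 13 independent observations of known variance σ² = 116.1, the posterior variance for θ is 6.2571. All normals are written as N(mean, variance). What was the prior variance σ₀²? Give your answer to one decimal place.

Posterior precision equals prior precision plus data precision: 1/σ_n² = 1/σ₀² + n/σ².
So 1/σ₀² = 1/6.2571 − 13/116.1 = 0.159818 − 0.111972 = 0.047846.
Hence σ₀² = 1/0.047846 ≈ 20.9.

σ₀² = 20.9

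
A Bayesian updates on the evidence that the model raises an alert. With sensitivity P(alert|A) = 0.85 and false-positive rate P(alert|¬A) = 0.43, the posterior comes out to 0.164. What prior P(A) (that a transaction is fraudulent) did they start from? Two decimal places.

P(A) = 0.09

In odds form, posterior odds = prior odds × likelihood ratio, so prior odds = posterior odds ÷ LR.
Posterior odds = 0.164/(1−0.164) = 0.1962. LR = 0.85/0.43 = 1.9767.
Prior odds = 0.1962/1.9767 = 0.0993, so P(A) = 0.0993/(1+0.0993) ≈ 0.09.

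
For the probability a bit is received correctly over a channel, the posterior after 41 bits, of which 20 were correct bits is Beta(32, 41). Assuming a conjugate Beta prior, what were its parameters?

Beta(12, 20)

Under Beta–binomial conjugacy the posterior parameters are (a+s, b+f).
Subtract the data counts: 32−20=12, 41−21=20.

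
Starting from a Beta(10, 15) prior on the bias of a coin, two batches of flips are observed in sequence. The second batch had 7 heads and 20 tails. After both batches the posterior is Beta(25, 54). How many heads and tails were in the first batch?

Because Beta–binomial updating is additive in the counts, the combined data contributed (α_post−α_prior, β_post−β_prior) successes and failures.
Total across both batches: 25−10=15 heads, 54−15=39 tails.
Subtract the second batch: 15−7=8 heads and 39−20=19 tails.

8 heads and 19 tails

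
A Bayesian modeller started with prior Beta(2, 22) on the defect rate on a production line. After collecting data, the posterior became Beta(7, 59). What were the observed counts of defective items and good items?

5 defective items and 37 good items

A Beta(α, β) prior with s successes and f failures in binomial data gives a Beta(α+s, β+f) posterior.
So s = 7 − 2 = 5 and f = 59 − 22 = 37.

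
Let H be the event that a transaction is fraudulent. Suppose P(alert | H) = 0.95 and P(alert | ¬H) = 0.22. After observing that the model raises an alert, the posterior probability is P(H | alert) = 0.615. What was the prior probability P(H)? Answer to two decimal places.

In odds form, posterior odds = prior odds × likelihood ratio, so prior odds = posterior odds ÷ LR.
Posterior odds = 0.615/(1−0.615) = 1.5974. LR = 0.95/0.22 = 4.3182.
Prior odds = 1.5974/4.3182 = 0.3699, so P(H) = 0.3699/(1+0.3699) ≈ 0.27.

P(H) = 0.27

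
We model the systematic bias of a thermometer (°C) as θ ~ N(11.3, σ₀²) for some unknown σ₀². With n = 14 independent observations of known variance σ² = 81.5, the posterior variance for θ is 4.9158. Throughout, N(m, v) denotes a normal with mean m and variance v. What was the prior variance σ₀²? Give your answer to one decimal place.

Posterior precision equals prior precision plus data precision: 1/σ_n² = 1/σ₀² + n/σ².
So 1/σ₀² = 1/4.9158 − 14/81.5 = 0.203426 − 0.171779 = 0.031647.
Hence σ₀² = 1/0.031647 ≈ 31.6.

σ₀² = 31.6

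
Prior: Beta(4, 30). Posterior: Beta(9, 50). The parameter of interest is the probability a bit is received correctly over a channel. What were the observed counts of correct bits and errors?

Under Beta–binomial conjugacy the posterior parameters are (α+s, β+f).
Match parameters: s=9−4=5, f=50−30=20.

5 correct bits and 20 errors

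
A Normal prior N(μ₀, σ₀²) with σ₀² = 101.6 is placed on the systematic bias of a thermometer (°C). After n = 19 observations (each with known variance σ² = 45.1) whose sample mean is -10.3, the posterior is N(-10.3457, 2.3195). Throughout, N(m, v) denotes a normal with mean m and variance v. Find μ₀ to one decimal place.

With known observation variance, the Normal–Normal posterior has precision τ_n = τ₀ + n/σ² and mean μ_n = (τ₀μ₀ + (n/σ²)x̄)/τ_n.
Here τ₀ = 1/101.6 = 0.009843 and τ_data = 19/45.1 = 0.421286, so τ_n = 0.431129.
Rearranging for μ₀: μ₀ = (μ_n·τ_n − τ_data·x̄)/τ₀ = (-10.3457·0.431129 − 0.421286·-10.3) / 0.009843 = -0.121085/0.009843 ≈ -12.3.

μ₀ = -12.3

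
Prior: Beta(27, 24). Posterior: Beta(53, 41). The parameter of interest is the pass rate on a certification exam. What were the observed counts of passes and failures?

26 passes and 17 failures

Beta is conjugate to the binomial likelihood: posterior = Beta(α+s, β+f).
So s = 53 − 27 = 26 and f = 41 − 24 = 17.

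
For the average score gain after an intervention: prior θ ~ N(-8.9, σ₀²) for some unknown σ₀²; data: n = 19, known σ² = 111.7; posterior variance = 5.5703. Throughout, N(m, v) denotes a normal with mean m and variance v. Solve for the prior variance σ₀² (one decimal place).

Posterior precision equals prior precision plus data precision: 1/σ_n² = 1/σ₀² + n/σ².
So 1/σ₀² = 1/5.5703 − 19/111.7 = 0.179524 − 0.170098 = 0.009426.
Hence σ₀² = 1/0.009426 ≈ 106.1.

σ₀² = 106.1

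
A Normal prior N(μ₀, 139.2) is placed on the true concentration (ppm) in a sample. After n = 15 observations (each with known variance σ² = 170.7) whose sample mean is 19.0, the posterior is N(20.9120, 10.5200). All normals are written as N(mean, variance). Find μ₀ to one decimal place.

With known observation variance, the Normal–Normal posterior has precision τ_n = τ₀ + n/σ² and mean μ_n = (τ₀μ₀ + (n/σ²)x̄)/τ_n.
Here τ₀ = 1/139.2 = 0.007184 and τ_data = 15/170.7 = 0.087873, so τ_n = 0.095057.
Rearranging for μ₀: μ₀ = (μ_n·τ_n − τ_data·x̄)/τ₀ = (20.9120·0.095057 − 0.087873·19.0) / 0.007184 = 0.318245/0.007184 ≈ 44.3.

μ₀ = 44.3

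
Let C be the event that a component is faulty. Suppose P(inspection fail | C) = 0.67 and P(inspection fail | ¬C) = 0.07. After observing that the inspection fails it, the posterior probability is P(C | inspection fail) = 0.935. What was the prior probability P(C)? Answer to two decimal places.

P(C) = 0.60

In odds form, posterior odds = prior odds × likelihood ratio, so prior odds = posterior odds ÷ LR.
Posterior odds = 0.935/(1−0.935) = 14.3846. LR = 0.67/0.07 = 9.5714.
Prior odds = 14.3846/9.5714 = 1.5029, so P(C) = 1.5029/(1+1.5029) ≈ 0.60.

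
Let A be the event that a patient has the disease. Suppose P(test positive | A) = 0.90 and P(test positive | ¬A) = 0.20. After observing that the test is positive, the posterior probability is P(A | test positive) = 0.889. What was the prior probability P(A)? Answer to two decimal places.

P(A) = 0.64

Bayes' rule in odds form gives O(A|E) = O(A)·[P(E|A)/P(E|¬A)], hence O(A) = O(A|E)/LR.
Posterior odds = 0.889/(1−0.889) = 8.0090. LR = 0.90/0.20 = 4.5000.
Prior odds = 8.0090/4.5000 = 1.7798, so P(A) = 1.7798/(1+1.7798) ≈ 0.64.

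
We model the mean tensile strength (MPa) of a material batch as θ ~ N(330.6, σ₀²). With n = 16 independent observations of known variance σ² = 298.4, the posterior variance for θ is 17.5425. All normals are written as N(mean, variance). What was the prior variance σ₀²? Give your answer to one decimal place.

σ₀² = 295.4

For the Normal–Normal model with known σ², precisions add: τ_n = τ₀ + n/σ².
So 1/σ₀² = 1/17.5425 − 16/298.4 = 0.057004 − 0.053619 = 0.003385.
Hence σ₀² = 1/0.003385 ≈ 295.4.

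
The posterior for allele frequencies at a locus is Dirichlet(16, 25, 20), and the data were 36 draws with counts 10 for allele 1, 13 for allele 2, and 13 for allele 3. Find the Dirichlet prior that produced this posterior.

For a Dirichlet(α) prior with multinomial counts c, the posterior is Dirichlet(α + c) componentwise.
Subtract each count from the matching posterior parameter: 16−10=6, 25−13=12, 20−13=7.

Dirichlet(6, 12, 7)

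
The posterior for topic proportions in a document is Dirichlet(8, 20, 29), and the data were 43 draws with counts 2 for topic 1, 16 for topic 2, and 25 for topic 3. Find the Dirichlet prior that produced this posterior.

Dirichlet(6, 4, 4)

For a Dirichlet(α) prior with multinomial counts c, the posterior is Dirichlet(α + c) componentwise.
Subtract each count from the matching posterior parameter: 8−2=6, 20−16=4, 29−25=4.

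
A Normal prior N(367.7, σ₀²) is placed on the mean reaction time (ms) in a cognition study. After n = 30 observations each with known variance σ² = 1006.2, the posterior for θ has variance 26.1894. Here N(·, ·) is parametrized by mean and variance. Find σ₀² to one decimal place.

For the Normal–Normal model with known σ², precisions add: τ_n = τ₀ + n/σ².
So 1/σ₀² = 1/26.1894 − 30/1006.2 = 0.038183 − 0.029815 = 0.008368.
Hence σ₀² = 1/0.008368 ≈ 119.5.

σ₀² = 119.5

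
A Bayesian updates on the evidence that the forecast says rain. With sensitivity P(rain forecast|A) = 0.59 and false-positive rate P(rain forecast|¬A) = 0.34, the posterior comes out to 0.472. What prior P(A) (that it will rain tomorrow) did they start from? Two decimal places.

P(A) = 0.34

Bayes' rule in odds form gives O(A|E) = O(A)·[P(E|A)/P(E|¬A)], hence O(A) = O(A|E)/LR.
Posterior odds = 0.472/(1−0.472) = 0.8939. LR = 0.59/0.34 = 1.7353.
Prior odds = 0.8939/1.7353 = 0.5151, so P(A) = 0.5151/(1+0.5151) ≈ 0.34.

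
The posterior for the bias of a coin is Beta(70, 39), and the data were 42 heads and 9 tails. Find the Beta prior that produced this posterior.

Beta(28, 30)

Under Beta–binomial conjugacy the posterior parameters are (α+s, β+f).
Subtract the data counts: 70−42=28, 39−9=30.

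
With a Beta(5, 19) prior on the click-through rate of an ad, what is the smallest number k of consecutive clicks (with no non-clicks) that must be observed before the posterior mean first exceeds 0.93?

k = 248

After k clicks and 0 non-clicks the posterior is Beta(5+k, 19), with mean (5+k)/(5+19+k).
Set (5+k)/(24+k) > 0.93 and solve: k > (0.93·24 − 5)/(1 − 0.93) = 247.429.
The smallest integer exceeding 247.429 is 248.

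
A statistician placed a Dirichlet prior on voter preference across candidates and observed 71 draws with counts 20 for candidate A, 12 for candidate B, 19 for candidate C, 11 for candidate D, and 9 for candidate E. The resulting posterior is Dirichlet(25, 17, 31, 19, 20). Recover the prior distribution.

For a Dirichlet(α) prior with multinomial counts c, the posterior is Dirichlet(α + c) componentwise.
Subtract each count from the matching posterior parameter: 25−20=5, 17−12=5, 31−19=12, 19−11=8, 20−9=11.

Dirichlet(5, 5, 12, 8, 11)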